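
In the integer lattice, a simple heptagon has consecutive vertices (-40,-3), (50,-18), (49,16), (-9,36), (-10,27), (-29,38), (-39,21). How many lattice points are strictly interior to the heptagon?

3395

The shoelace formula gives twice the area as |((-40)·(-18) − 50·(-3)) + (50·16 − 49·(-18)) + (49·36 − (-9)·16) + ((-9)·27 − (-10)·36) + ((-10)·38 − (-29)·27) + ((-29)·21 − (-39)·38) + ((-39)·(-3) − (-40)·21)| = 6810, so the area is 3405.
Summing gcd(|Δx|,|Δy|) over the edges gives the boundary count: gcd(90,15) + gcd(1,34) + gcd(58,20) + gcd(1,9) + gcd(19,11) + gcd(10,17) + gcd(1,24) = 15+1+2+1+1+1+1 = 22.
By Pick's theorem A = I + B/2 − 1, so I = 3405 − 22/2 + 1 = 3395.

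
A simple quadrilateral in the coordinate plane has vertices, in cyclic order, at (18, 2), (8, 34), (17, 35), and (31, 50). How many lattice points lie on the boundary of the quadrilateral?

5

Along each edge there are gcd(|Δx|,|Δy|)+1 lattice points, so counting each shared vertex once the boundary has gcd(10,32) + gcd(9,1) + gcd(14,15) + gcd(13,48) = 2+1+1+1 = 5.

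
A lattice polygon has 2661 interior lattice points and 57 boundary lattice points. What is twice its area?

By Pick's theorem, A = I + B/2 − 1 = 2661 + 57/2 − 1 = 5377/2.
Hence 2A = 5377.

5377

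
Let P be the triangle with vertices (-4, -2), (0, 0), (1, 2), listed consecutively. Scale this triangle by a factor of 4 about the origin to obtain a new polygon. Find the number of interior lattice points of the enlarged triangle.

41

The shoelace formula gives twice the area as |((-4)·0 − 0·(-2)) + (0·2 − 1·0) + (1·(-2) − (-4)·2)| = 6, so the area is 3.
The number of boundary lattice points is Σ gcd(|Δx|,|Δy|) = gcd(4,2) + gcd(1,2) + gcd(5,4) = 2+1+1 = 4.
Scaling by 4 multiplies the area by 4² = 16 (so the new area is 48) and multiplies the boundary lattice-point count by 4, giving 16.
By Pick's theorem, the interior count of the dilated polygon is 48 − 16/2 + 1 = 41.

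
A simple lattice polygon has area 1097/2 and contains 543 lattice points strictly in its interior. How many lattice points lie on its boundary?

13

Pick's theorem gives A = I + B/2 − 1, so B = 2(A − I + 1) = 2(1097/2 − 543 + 1) = 13.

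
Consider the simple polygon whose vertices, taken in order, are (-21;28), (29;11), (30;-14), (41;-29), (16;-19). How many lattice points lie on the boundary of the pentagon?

9

The number of boundary lattice points is Σ gcd(|Δx|,|Δy|) = gcd(50,17) + gcd(1,25) + gcd(11,15) + gcd(25,10) + gcd(37,47) = 1+1+1+5+1 = 9.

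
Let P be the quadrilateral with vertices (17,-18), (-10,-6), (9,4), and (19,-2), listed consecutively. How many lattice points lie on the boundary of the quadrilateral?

The number of boundary lattice points is Σ gcd(|Δx|,|Δy|) = gcd(27,12) + gcd(19,10) + gcd(10,6) + gcd(2,16) = 3+1+2+2 = 8.

8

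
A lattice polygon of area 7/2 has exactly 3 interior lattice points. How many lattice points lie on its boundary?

Pick's theorem gives A = I + B/2 − 1, so B = 2(A − I + 1) = 2(7/2 − 3 + 1) = 3.

3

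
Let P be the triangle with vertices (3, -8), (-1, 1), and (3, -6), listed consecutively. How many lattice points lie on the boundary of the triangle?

Along each edge there are gcd(|Δx|,|Δy|)+1 lattice points, so counting each shared vertex once the boundary has gcd(4,9) + gcd(4,7) + gcd(0,2) = 1+1+2 = 4.

4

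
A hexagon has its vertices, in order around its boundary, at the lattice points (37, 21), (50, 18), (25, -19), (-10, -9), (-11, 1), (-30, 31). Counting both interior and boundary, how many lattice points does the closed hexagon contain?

2204

By the shoelace formula, twice the signed area is |(37·18 − 50·21) + (50·(-19) − 25·18) + (25·(-9) − (-10)·(-19)) + ((-10)·1 − (-11)·(-9)) + ((-11)·31 − (-30)·1) + ((-30)·21 − 37·31)| = 4396, so the area is 2198.
Summing gcd(|Δx|,|Δy|) over the edges gives the boundary count: gcd(13,3) + gcd(25,37) + gcd(35,10) + gcd(1,10) + gcd(19,30) + gcd(67,10) = 1+1+5+1+1+1 = 10.
Pick's theorem gives I = A − B/2 + 1 = 2198 − 10/2 + 1 = 2194, so the closed region contains I + B = 2194 + 10 = 2204 lattice points.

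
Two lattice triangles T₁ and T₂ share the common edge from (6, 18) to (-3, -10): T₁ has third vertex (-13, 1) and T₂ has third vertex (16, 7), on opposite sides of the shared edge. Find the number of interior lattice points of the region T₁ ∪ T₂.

378

The union is the simple quadrilateral with vertices (6, 18), (-13, 1), (-3, -10), (16, 7) in order.
By the shoelace formula, twice the signed area is |[6·1 − (-13)·18] + [(-13)·(-10) − (-3)·1] + [(-3)·7 − 16·(-10)] + [16·18 − 6·7]| = 758, so the area is 379.
Summing gcd(|Δx|,|Δy|) over the edges gives the boundary count: gcd(19,17) + gcd(10,11) + gcd(19,17) + gcd(10,11) = 1+1+1+1 = 4.
By Pick's theorem I = A − B/2 + 1 = 379 − 4/2 + 1 = 378.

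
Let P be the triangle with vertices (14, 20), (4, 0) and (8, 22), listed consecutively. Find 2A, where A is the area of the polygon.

140

The shoelace formula gives twice the area as |(14·0 − 4·20) + (4·22 − 8·0) + (8·20 − 14·22)| = 140, so the area is 70.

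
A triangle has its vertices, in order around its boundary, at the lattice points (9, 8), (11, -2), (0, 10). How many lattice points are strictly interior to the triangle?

42

Using the shoelace formula, 2A = |[9·(-2) − 11·8] + [11·10 − 0·(-2)] + [0·8 − 9·10]| = 86, so the area is 43.
Along each edge there are gcd(|Δx|,|Δy|)+1 lattice points, so counting each shared vertex once the boundary has gcd(2,10) + gcd(11,12) + gcd(9,2) = 2+1+1 = 4.
Pick's theorem gives I = A − B/2 + 1 = 43 − 4/2 + 1 = 42.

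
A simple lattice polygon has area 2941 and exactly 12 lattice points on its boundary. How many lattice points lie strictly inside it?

2936

Pick's theorem A = I + B/2 − 1 rearranges to I = A − B/2 + 1 = 2941 − 12/2 + 1 = 2936.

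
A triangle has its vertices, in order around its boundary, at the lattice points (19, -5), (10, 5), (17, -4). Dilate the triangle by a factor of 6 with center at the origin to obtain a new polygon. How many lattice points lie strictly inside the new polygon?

The shoelace formula gives twice the area as |(19·5 − 10·(-5)) + (10·(-4) − 17·5) + (17·(-5) − 19·(-4))| = 11, so the area is 11/2.
The number of boundary lattice points is Σ gcd(|Δx|,|Δy|) = gcd(9,10) + gcd(7,9) + gcd(2,1) = 1+1+1 = 3.
Scaling by 6 multiplies the area by 6² = 36 (so the new area is 198) and multiplies the boundary lattice-point count by 6, giving 18.
By Pick's theorem, the interior count of the dilated polygon is 198 − 18/2 + 1 = 190.

190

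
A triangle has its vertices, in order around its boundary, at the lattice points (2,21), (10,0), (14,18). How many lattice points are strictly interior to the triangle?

By the shoelace formula, twice the signed area is |(2·0 − 10·21) + (10·18 − 14·0) + (14·21 − 2·18)| = 228, so the area is 114.
The number of boundary lattice points is Σ gcd(|Δx|,|Δy|) = gcd(8,21) + gcd(4,18) + gcd(12,3) = 1+2+3 = 6.
Pick's theorem gives I = A − B/2 + 1 = 114 − 6/2 + 1 = 112.

112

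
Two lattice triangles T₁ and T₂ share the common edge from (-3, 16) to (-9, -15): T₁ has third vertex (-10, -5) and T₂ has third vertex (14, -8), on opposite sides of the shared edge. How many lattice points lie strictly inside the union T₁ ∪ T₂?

377

The union is the simple quadrilateral with vertices (-3, 16), (-10, -5), (-9, -15), (14, -8) in order.
The shoelace formula gives twice the area as |[(-3)·(-5) − (-10)·16] + [(-10)·(-15) − (-9)·(-5)] + [(-9)·(-8) − 14·(-15)] + [14·16 − (-3)·(-8)]| = 762, so the area is 381.
The number of boundary lattice points is Σ gcd(|Δx|,|Δy|) = gcd(7,21) + gcd(1,10) + gcd(23,7) + gcd(17,24) = 7+1+1+1 = 10.
By Pick's theorem I = A − B/2 + 1 = 381 − 10/2 + 1 = 377.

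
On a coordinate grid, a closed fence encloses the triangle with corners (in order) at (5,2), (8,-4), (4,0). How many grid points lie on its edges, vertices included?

The number of boundary lattice points is Σ gcd(|Δx|,|Δy|) = gcd(3,6) + gcd(4,4) + gcd(1,2) = 3+4+1 = 8.

8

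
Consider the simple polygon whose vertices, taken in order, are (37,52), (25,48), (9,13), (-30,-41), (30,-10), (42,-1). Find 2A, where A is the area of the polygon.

Using the shoelace formula, 2A = |[37·48 − 25·52] + [25·13 − 9·48] + [9·(-41) − (-30)·13] + [(-30)·(-10) − 30·(-41)] + [30·(-1) − 42·(-10)] + [42·52 − 37·(-1)]| = 4531, so the area is 4531/2.

4531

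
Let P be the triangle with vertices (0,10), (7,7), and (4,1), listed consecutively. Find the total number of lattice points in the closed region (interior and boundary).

Using the shoelace formula, 2A = |(0·7 − 7·10) + (7·1 − 4·7) + (4·10 − 0·1)| = 51, so the area is 51/2.
Along each edge there are gcd(|Δx|,|Δy|)+1 lattice points, so counting each shared vertex once the boundary has gcd(7,3) + gcd(3,6) + gcd(4,9) = 1+3+1 = 5.
Pick's theorem gives I = A − B/2 + 1 = 51/2 − 5/2 + 1 = 24, so the closed region contains I + B = 24 + 5 = 29 lattice points.

29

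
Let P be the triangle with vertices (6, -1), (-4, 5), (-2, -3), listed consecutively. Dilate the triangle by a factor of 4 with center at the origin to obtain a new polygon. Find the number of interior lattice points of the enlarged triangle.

By the shoelace formula, twice the signed area is |[6·5 − (-4)·(-1)] + [(-4)·(-3) − (-2)·5] + [(-2)·(-1) − 6·(-3)]| = 68, so the area is 34.
Summing gcd(|Δx|,|Δy|) over the edges gives the boundary count: gcd(10,6) + gcd(2,8) + gcd(8,2) = 2+2+2 = 6.
Scaling by 4 multiplies the area by 4² = 16 (so the new area is 544) and multiplies the boundary lattice-point count by 4, giving 24.
By Pick's theorem, the interior count of the dilated polygon is 544 − 24/2 + 1 = 533.

533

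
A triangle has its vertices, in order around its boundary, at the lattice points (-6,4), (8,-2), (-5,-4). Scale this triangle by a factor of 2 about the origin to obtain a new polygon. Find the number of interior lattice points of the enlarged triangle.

209

By the shoelace formula, twice the signed area is |[(-6)·(-2) − 8·4] + [8·(-4) − (-5)·(-2)] + [(-5)·4 − (-6)·(-4)]| = 106, so the area is 53.
The number of boundary lattice points is Σ gcd(|Δx|,|Δy|) = gcd(14,6) + gcd(13,2) + gcd(1,8) = 2+1+1 = 4.
Scaling by 2 multiplies the area by 2² = 4 (so the new area is 212) and multiplies the boundary lattice-point count by 2, giving 8.
By Pick's theorem, the interior count of the dilated polygon is 212 − 8/2 + 1 = 209.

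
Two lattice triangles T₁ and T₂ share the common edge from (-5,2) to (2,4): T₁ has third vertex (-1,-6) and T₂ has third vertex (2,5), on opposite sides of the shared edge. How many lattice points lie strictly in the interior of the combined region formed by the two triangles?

The union is the simple quadrilateral with vertices (-5,2), (-1,-6), (2,4), (2,5) in order.
The shoelace formula gives twice the area as |[(-5)·(-6) − (-1)·2] + [(-1)·4 − 2·(-6)] + [2·5 − 2·4] + [2·2 − (-5)·5]| = 71, so the area is 35.5.
The number of boundary lattice points is Σ gcd(|Δx|,|Δy|) = gcd(4,8) + gcd(3,10) + gcd(0,1) + gcd(7,3) = 4+1+1+1 = 7.
By Pick's theorem I = A − B/2 + 1 = 35.5 − 7/2 + 1 = 33.

33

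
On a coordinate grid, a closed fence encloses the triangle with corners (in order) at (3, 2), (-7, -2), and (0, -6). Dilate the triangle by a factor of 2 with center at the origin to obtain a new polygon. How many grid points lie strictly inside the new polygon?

133

By the shoelace formula, twice the signed area is |[3·(-2) − (-7)·2] + [(-7)·(-6) − 0·(-2)] + [0·2 − 3·(-6)]| = 68, so the area is 34.
Summing gcd(|Δx|,|Δy|) over the edges gives the boundary count: gcd(10,4) + gcd(7,4) + gcd(3,8) = 2+1+1 = 4.
Scaling by 2 multiplies the area by 2² = 4 (so the new area is 136) and multiplies the boundary lattice-point count by 2, giving 8.
By Pick's theorem, the interior count of the dilated polygon is 136 − 8/2 + 1 = 133.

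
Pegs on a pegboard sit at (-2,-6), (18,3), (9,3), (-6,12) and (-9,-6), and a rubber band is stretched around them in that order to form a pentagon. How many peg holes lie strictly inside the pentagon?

210

Using the shoelace formula, 2A = |((-2)·3 − 18·(-6)) + (18·3 − 9·3) + (9·12 − (-6)·3) + ((-6)·(-6) − (-9)·12) + ((-9)·(-6) − (-2)·(-6))| = 441, so the area is 441/2.
Along each edge there are gcd(|Δx|,|Δy|)+1 lattice points, so counting each shared vertex once the boundary has gcd(20,9) + gcd(9,0) + gcd(15,9) + gcd(3,18) + gcd(7,0) = 1+9+3+3+7 = 23.
Pick's theorem gives I = A − B/2 + 1 = 441/2 − 23/2 + 1 = 210.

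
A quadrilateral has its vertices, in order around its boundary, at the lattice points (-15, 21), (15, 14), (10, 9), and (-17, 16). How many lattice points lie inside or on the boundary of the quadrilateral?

172

By the shoelace formula, twice the signed area is |((-15)·14 − 15·21) + (15·9 − 10·14) + (10·16 − (-17)·9) + ((-17)·21 − (-15)·16)| = 334, so the area is 167.
The number of boundary lattice points is Σ gcd(|Δx|,|Δy|) = gcd(30,7) + gcd(5,5) + gcd(27,7) + gcd(2,5) = 1+5+1+1 = 8.
Pick's theorem gives I = A − B/2 + 1 = 167 − 8/2 + 1 = 164, so the closed region contains I + B = 164 + 8 = 172 lattice points.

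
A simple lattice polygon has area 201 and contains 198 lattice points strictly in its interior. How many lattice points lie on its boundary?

Pick's theorem gives A = I + B/2 − 1, so B = 2(A − I + 1) = 2(201 − 198 + 1) = 8.

8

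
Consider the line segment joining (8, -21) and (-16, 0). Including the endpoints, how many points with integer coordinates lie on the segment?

4

The number of lattice points on a segment between lattice points is gcd(|Δx|,|Δy|) + 1 = gcd(24,21) + 1 = 3 + 1 = 4.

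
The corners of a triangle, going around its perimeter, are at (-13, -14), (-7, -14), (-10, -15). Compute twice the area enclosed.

The shoelace formula gives twice the area as |((-13)·(-14) − (-7)·(-14)) + ((-7)·(-15) − (-10)·(-14)) + ((-10)·(-14) − (-13)·(-15))| = 6, so the area is 3.

6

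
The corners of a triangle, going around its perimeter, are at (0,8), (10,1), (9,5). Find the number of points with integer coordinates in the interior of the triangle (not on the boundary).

15

By the shoelace formula, twice the signed area is |(0·1 − 10·8) + (10·5 − 9·1) + (9·8 − 0·5)| = 33, so the area is 33/2.
Along each edge there are gcd(|Δx|,|Δy|)+1 lattice points, so counting each shared vertex once the boundary has gcd(10,7) + gcd(1,4) + gcd(9,3) = 1+1+3 = 5.
By Pick's theorem A = I + B/2 − 1, so I = 33/2 − 5/2 + 1 = 15.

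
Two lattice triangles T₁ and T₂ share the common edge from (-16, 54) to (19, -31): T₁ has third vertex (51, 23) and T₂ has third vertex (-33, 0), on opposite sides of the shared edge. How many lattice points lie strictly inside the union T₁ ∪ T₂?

3971

The union is the simple quadrilateral with vertices (-16, 54), (51, 23), (19, -31), (-33, 0) in order.
By the shoelace formula, twice the signed area is |((-16)·23 − 51·54) + (51·(-31) − 19·23) + (19·0 − (-33)·(-31)) + ((-33)·54 − (-16)·0)| = 7945, so the area is 3972.5.
Along each edge there are gcd(|Δx|,|Δy|)+1 lattice points, so counting each shared vertex once the boundary has gcd(67,31) + gcd(32,54) + gcd(52,31) + gcd(17,54) = 1+2+1+1 = 5.
By Pick's theorem I = A − B/2 + 1 = 3972.5 − 5/2 + 1 = 3971.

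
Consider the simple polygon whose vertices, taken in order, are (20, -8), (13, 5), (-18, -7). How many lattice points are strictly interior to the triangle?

243

The shoelace formula gives twice the area as |(20·5 − 13·(-8)) + (13·(-7) − (-18)·5) + ((-18)·(-8) − 20·(-7))| = 487, so the area is 487/2.
Along each edge there are gcd(|Δx|,|Δy|)+1 lattice points, so counting each shared vertex once the boundary has gcd(7,13) + gcd(31,12) + gcd(38,1) = 1+1+1 = 3.
Pick's theorem gives I = A − B/2 + 1 = 487/2 − 3/2 + 1 = 243.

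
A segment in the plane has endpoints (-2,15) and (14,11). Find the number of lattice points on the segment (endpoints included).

5

The number of lattice points on a segment between lattice points is gcd(|Δx|,|Δy|) + 1 = gcd(16,4) + 1 = 4 + 1 = 5.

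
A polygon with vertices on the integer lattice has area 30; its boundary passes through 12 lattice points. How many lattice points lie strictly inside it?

From Pick's theorem, I = A − B/2 + 1 = 30 − 12/2 + 1 = 25.

25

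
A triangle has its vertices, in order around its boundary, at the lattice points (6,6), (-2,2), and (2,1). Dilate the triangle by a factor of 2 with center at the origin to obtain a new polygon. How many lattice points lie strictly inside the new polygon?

Using the shoelace formula, 2A = |[6·2 − (-2)·6] + [(-2)·1 − 2·2] + [2·6 − 6·1]| = 24, so the area is 12.
Along each edge there are gcd(|Δx|,|Δy|)+1 lattice points, so counting each shared vertex once the boundary has gcd(8,4) + gcd(4,1) + gcd(4,5) = 4+1+1 = 6.
Scaling by 2 multiplies the area by 2² = 4 (so the new area is 48) and multiplies the boundary lattice-point count by 2, giving 12.
By Pick's theorem, the interior count of the dilated polygon is 48 − 12/2 + 1 = 43.

43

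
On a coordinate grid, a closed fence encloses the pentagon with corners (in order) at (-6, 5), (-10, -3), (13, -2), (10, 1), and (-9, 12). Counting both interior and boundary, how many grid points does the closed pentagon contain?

By the shoelace formula, twice the signed area is |[(-6)·(-3) − (-10)·5] + [(-10)·(-2) − 13·(-3)] + [13·1 − 10·(-2)] + [10·12 − (-9)·1] + [(-9)·5 − (-6)·12]| = 316, so the area is 158.
Summing gcd(|Δx|,|Δy|) over the edges gives the boundary count: gcd(4,8) + gcd(23,1) + gcd(3,3) + gcd(19,11) + gcd(3,7) = 4+1+3+1+1 = 10.
Pick's theorem gives I = A − B/2 + 1 = 158 − 10/2 + 1 = 154, so the closed region contains I + B = 154 + 10 = 164 lattice points.

164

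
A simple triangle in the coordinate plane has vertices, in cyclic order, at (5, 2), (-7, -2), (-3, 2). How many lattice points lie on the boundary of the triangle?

Summing gcd(|Δx|,|Δy|) over the edges gives the boundary count: gcd(12,4) + gcd(4,4) + gcd(8,0) = 4+4+8 = 16.

16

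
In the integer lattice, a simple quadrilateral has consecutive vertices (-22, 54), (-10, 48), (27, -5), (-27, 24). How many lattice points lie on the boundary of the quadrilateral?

13

Along each edge there are gcd(|Δx|,|Δy|)+1 lattice points, so counting each shared vertex once the boundary has gcd(12,6) + gcd(37,53) + gcd(54,29) + gcd(5,30) = 6+1+1+5 = 13.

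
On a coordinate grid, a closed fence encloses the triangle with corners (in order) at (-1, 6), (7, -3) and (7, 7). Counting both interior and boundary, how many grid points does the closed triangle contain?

47

Using the shoelace formula, 2A = |[(-1)·(-3) − 7·6] + [7·7 − 7·(-3)] + [7·6 − (-1)·7]| = 80, so the area is 40.
Summing gcd(|Δx|,|Δy|) over the edges gives the boundary count: gcd(8,9) + gcd(0,10) + gcd(8,1) = 1+10+1 = 12.
Pick's theorem gives I = A − B/2 + 1 = 40 − 12/2 + 1 = 35, so the closed region contains I + B = 35 + 12 = 47 lattice points.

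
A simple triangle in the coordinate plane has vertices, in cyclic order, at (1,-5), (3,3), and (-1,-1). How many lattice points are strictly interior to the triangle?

9

Using the shoelace formula, 2A = |[1·3 − 3·(-5)] + [3·(-1) − (-1)·3] + [(-1)·(-5) − 1·(-1)]| = 24, so the area is 12.
Along each edge there are gcd(|Δx|,|Δy|)+1 lattice points, so counting each shared vertex once the boundary has gcd(2,8) + gcd(4,4) + gcd(2,4) = 2+4+2 = 8.
Pick's theorem gives I = A − B/2 + 1 = 12 − 8/2 + 1 = 9.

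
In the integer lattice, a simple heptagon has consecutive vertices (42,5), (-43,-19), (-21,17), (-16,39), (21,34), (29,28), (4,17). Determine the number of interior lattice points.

The shoelace formula gives twice the area as |[42·(-19) − (-43)·5] + [(-43)·17 − (-21)·(-19)] + [(-21)·39 − (-16)·17] + [(-16)·34 − 21·39] + [21·28 − 29·34] + [29·17 − 4·28] + [4·5 − 42·17]| = 4334, so the area is 2167.
The number of boundary lattice points is Σ gcd(|Δx|,|Δy|) = gcd(85,24) + gcd(22,36) + gcd(5,22) + gcd(37,5) + gcd(8,6) + gcd(25,11) + gcd(38,12) = 1+2+1+1+2+1+2 = 10.
Pick's theorem gives I = A − B/2 + 1 = 2167 − 10/2 + 1 = 2163.

2163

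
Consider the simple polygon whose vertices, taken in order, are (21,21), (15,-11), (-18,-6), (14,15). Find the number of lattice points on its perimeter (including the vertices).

5

Along each edge there are gcd(|Δx|,|Δy|)+1 lattice points, so counting each shared vertex once the boundary has gcd(6,32) + gcd(33,5) + gcd(32,21) + gcd(7,6) = 2+1+1+1 = 5.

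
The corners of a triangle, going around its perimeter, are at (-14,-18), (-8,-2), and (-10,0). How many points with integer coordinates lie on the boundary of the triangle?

6

Along each edge there are gcd(|Δx|,|Δy|)+1 lattice points, so counting each shared vertex once the boundary has gcd(6,16) + gcd(2,2) + gcd(4,18) = 2+2+2 = 6.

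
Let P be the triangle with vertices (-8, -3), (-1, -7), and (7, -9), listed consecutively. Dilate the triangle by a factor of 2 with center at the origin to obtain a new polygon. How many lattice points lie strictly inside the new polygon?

31

The shoelace formula gives twice the area as |[(-8)·(-7) − (-1)·(-3)] + [(-1)·(-9) − 7·(-7)] + [7·(-3) − (-8)·(-9)]| = 18, so the area is 9.
The number of boundary lattice points is Σ gcd(|Δx|,|Δy|) = gcd(7,4) + gcd(8,2) + gcd(15,6) = 1+2+3 = 6.
Scaling by 2 multiplies the area by 2² = 4 (so the new area is 36) and multiplies the boundary lattice-point count by 2, giving 12.
By Pick's theorem, the interior count of the dilated polygon is 36 − 12/2 + 1 = 31.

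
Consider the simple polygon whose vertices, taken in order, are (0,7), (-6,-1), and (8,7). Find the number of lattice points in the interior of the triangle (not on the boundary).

By the shoelace formula, twice the signed area is |(0·(-1) − (-6)·7) + ((-6)·7 − 8·(-1)) + (8·7 − 0·7)| = 64, so the area is 32.
Along each edge there are gcd(|Δx|,|Δy|)+1 lattice points, so counting each shared vertex once the boundary has gcd(6,8) + gcd(14,8) + gcd(8,0) = 2+2+8 = 12.
Pick's theorem gives I = A − B/2 + 1 = 32 − 12/2 + 1 = 27.

27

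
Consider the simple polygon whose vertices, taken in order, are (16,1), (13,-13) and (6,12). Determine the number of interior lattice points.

Using the shoelace formula, 2A = |(16·(-13) − 13·1) + (13·12 − 6·(-13)) + (6·1 − 16·12)| = 173, so the area is 173/2.
Along each edge there are gcd(|Δx|,|Δy|)+1 lattice points, so counting each shared vertex once the boundary has gcd(3,14) + gcd(7,25) + gcd(10,11) = 1+1+1 = 3.
Pick's theorem gives I = A − B/2 + 1 = 173/2 − 3/2 + 1 = 86.

86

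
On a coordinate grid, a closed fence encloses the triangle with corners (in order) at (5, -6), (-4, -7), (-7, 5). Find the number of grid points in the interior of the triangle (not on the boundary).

By the shoelace formula, twice the signed area is |[5·(-7) − (-4)·(-6)] + [(-4)·5 − (-7)·(-7)] + [(-7)·(-6) − 5·5]| = 111, so the area is 111/2.
Summing gcd(|Δx|,|Δy|) over the edges gives the boundary count: gcd(9,1) + gcd(3,12) + gcd(12,11) = 1+3+1 = 5.
By Pick's theorem A = I + B/2 − 1, so I = 111/2 − 5/2 + 1 = 54.

54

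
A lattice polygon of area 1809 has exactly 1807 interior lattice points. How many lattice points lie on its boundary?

Pick's theorem gives A = I + B/2 − 1, so B = 2(A − I + 1) = 2(1809 − 1807 + 1) = 6.

6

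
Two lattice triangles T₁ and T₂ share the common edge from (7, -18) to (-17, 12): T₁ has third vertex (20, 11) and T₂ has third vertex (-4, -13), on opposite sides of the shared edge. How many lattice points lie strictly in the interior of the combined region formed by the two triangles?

The union is the simple quadrilateral with vertices (7, -18), (20, 11), (-17, 12), (-4, -13) in order.
Using the shoelace formula, 2A = |[7·11 − 20·(-18)] + [20·12 − (-17)·11] + [(-17)·(-13) − (-4)·12] + [(-4)·(-18) − 7·(-13)]| = 1296, so the area is 648.
Summing gcd(|Δx|,|Δy|) over the edges gives the boundary count: gcd(13,29) + gcd(37,1) + gcd(13,25) + gcd(11,5) = 1+1+1+1 = 4.
By Pick's theorem I = A − B/2 + 1 = 648 − 4/2 + 1 = 647.

647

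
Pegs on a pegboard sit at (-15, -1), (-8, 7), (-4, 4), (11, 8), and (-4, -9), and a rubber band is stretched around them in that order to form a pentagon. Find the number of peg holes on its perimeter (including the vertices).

The number of boundary lattice points is Σ gcd(|Δx|,|Δy|) = gcd(7,8) + gcd(4,3) + gcd(15,4) + gcd(15,17) + gcd(11,8) = 1+1+1+1+1 = 5.

5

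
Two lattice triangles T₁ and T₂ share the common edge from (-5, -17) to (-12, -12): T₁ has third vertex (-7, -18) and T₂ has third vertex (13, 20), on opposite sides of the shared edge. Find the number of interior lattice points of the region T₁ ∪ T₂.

182

The union is the simple quadrilateral with vertices (-5, -17), (-7, -18), (-12, -12), (13, 20) in order.
Using the shoelace formula, 2A = |((-5)·(-18) − (-7)·(-17)) + ((-7)·(-12) − (-12)·(-18)) + ((-12)·20 − 13·(-12)) + (13·(-17) − (-5)·20)| = 366, so the area is 183.
Along each edge there are gcd(|Δx|,|Δy|)+1 lattice points, so counting each shared vertex once the boundary has gcd(2,1) + gcd(5,6) + gcd(25,32) + gcd(18,37) = 1+1+1+1 = 4.
By Pick's theorem I = A − B/2 + 1 = 183 − 4/2 + 1 = 182.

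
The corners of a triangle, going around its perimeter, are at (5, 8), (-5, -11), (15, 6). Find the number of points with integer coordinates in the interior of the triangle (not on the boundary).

By the shoelace formula, twice the signed area is |(5·(-11) − (-5)·8) + ((-5)·6 − 15·(-11)) + (15·8 − 5·6)| = 210, so the area is 105.
The number of boundary lattice points is Σ gcd(|Δx|,|Δy|) = gcd(10,19) + gcd(20,17) + gcd(10,2) = 1+1+2 = 4.
Pick's theorem gives I = A − B/2 + 1 = 105 − 4/2 + 1 = 104.

104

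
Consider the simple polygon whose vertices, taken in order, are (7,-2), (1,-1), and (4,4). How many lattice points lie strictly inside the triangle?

15

By the shoelace formula, twice the signed area is |(7·(-1) − 1·(-2)) + (1·4 − 4·(-1)) + (4·(-2) − 7·4)| = 33, so the area is 33/2.
Along each edge there are gcd(|Δx|,|Δy|)+1 lattice points, so counting each shared vertex once the boundary has gcd(6,1) + gcd(3,5) + gcd(3,6) = 1+1+3 = 5.
Pick's theorem gives I = A − B/2 + 1 = 33/2 − 5/2 + 1 = 15.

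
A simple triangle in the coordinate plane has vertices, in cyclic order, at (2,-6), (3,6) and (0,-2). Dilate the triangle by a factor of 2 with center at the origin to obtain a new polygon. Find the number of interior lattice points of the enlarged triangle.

53

The shoelace formula gives twice the area as |(2·6 − 3·(-6)) + (3·(-2) − 0·6) + (0·(-6) − 2·(-2))| = 28, so the area is 14.
The number of boundary lattice points is Σ gcd(|Δx|,|Δy|) = gcd(1,12) + gcd(3,8) + gcd(2,4) = 1+1+2 = 4.
Scaling by 2 multiplies the area by 2² = 4 (so the new area is 56) and multiplies the boundary lattice-point count by 2, giving 8.
By Pick's theorem, the interior count of the dilated polygon is 56 − 8/2 + 1 = 53.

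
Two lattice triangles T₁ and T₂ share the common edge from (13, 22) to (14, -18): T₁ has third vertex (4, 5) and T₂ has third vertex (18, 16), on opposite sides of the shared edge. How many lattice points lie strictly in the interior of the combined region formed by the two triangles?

284

The union is the simple quadrilateral with vertices (13, 22), (4, 5), (14, -18), (18, 16) in order.
Using the shoelace formula, 2A = |[13·5 − 4·22] + [4·(-18) − 14·5] + [14·16 − 18·(-18)] + [18·22 − 13·16]| = 571, so the area is 285.5.
The number of boundary lattice points is Σ gcd(|Δx|,|Δy|) = gcd(9,17) + gcd(10,23) + gcd(4,34) + gcd(5,6) = 1+1+2+1 = 5.
By Pick's theorem I = A − B/2 + 1 = 285.5 − 5/2 + 1 = 284.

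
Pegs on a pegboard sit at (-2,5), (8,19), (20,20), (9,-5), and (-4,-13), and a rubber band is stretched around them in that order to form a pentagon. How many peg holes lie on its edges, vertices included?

Summing gcd(|Δx|,|Δy|) over the edges gives the boundary count: gcd(10,14) + gcd(12,1) + gcd(11,25) + gcd(13,8) + gcd(2,18) = 2+1+1+1+2 = 7.

7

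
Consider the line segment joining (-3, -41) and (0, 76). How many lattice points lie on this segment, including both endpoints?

4

The number of lattice points on a segment between lattice points is gcd(|Δx|,|Δy|) + 1 = gcd(3,117) + 1 = 3 + 1 = 4.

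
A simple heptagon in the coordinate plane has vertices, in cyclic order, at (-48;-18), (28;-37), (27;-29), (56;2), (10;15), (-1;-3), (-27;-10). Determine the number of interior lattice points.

The shoelace formula gives twice the area as |[(-48)·(-37) − 28·(-18)] + [28·(-29) − 27·(-37)] + [27·2 − 56·(-29)] + [56·15 − 10·2] + [10·(-3) − (-1)·15] + [(-1)·(-10) − (-27)·(-3)] + [(-27)·(-18) − (-48)·(-10)]| = 4885, so the area is 4885/2.
Summing gcd(|Δx|,|Δy|) over the edges gives the boundary count: gcd(76,19) + gcd(1,8) + gcd(29,31) + gcd(46,13) + gcd(11,18) + gcd(26,7) + gcd(21,8) = 19+1+1+1+1+1+1 = 25.
Pick's theorem gives I = A − B/2 + 1 = 4885/2 − 25/2 + 1 = 2431.

2431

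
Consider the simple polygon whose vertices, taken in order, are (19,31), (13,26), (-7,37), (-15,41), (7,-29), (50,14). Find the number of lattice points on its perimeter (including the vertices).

The number of boundary lattice points is Σ gcd(|Δx|,|Δy|) = gcd(6,5) + gcd(20,11) + gcd(8,4) + gcd(22,70) + gcd(43,43) + gcd(31,17) = 1+1+4+2+43+1 = 52.

52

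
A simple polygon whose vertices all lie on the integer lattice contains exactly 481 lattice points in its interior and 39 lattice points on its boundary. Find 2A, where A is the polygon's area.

Pick's theorem states A = I + B/2 − 1, so A = 481 + 39/2 − 1 = 999/2.
Hence 2A = 999.

999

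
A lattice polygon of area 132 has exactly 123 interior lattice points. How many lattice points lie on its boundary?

Pick's theorem gives A = I + B/2 − 1, so B = 2(A − I + 1) = 2(132 − 123 + 1) = 20.

20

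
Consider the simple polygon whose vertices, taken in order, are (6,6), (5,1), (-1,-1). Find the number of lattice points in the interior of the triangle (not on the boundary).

10

Using the shoelace formula, 2A = |[6·1 − 5·6] + [5·(-1) − (-1)·1] + [(-1)·6 − 6·(-1)]| = 28, so the area is 14.
Along each edge there are gcd(|Δx|,|Δy|)+1 lattice points, so counting each shared vertex once the boundary has gcd(1,5) + gcd(6,2) + gcd(7,7) = 1+2+7 = 10.
Pick's theorem gives I = A − B/2 + 1 = 14 − 10/2 + 1 = 10.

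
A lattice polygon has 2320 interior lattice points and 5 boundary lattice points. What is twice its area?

4643

Pick's theorem states A = I + B/2 − 1, so A = 2320 + 5/2 − 1 = 4643/2.
Hence 2A = 4643.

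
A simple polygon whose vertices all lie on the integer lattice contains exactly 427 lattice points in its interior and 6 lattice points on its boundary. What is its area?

Pick's theorem states A = I + B/2 − 1, so A = 427 + 6/2 − 1 = 429.

429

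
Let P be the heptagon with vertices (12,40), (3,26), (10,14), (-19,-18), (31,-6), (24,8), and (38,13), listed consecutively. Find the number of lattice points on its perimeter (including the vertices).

Summing gcd(|Δx|,|Δy|) over the edges gives the boundary count: gcd(9,14) + gcd(7,12) + gcd(29,32) + gcd(50,12) + gcd(7,14) + gcd(14,5) + gcd(26,27) = 1+1+1+2+7+1+1 = 14.

14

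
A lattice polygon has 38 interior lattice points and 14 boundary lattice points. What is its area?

Pick's theorem states A = I + B/2 − 1, so A = 38 + 14/2 − 1 = 44.

44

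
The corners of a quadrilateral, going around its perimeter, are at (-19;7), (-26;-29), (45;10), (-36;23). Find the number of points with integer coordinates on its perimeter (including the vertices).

4

Along each edge there are gcd(|Δx|,|Δy|)+1 lattice points, so counting each shared vertex once the boundary has gcd(7,36) + gcd(71,39) + gcd(81,13) + gcd(17,16) = 1+1+1+1 = 4.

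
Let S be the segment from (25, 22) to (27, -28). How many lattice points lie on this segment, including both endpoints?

The number of lattice points on a segment between lattice points is gcd(|Δx|,|Δy|) + 1 = gcd(2,50) + 1 = 2 + 1 = 3.

3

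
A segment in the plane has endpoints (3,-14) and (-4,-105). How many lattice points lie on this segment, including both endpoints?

The number of lattice points on a segment between lattice points is gcd(|Δx|,|Δy|) + 1 = gcd(7,91) + 1 = 7 + 1 = 8.

8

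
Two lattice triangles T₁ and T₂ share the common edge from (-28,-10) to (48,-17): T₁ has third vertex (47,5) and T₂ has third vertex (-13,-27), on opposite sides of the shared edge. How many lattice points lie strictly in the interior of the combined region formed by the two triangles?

The union is the simple quadrilateral with vertices (-28,-10), (47,5), (48,-17), (-13,-27) in order.
By the shoelace formula, twice the signed area is |[(-28)·5 − 47·(-10)] + [47·(-17) − 48·5] + [48·(-27) − (-13)·(-17)] + [(-13)·(-10) − (-28)·(-27)]| = 2852, so the area is 1426.
The number of boundary lattice points is Σ gcd(|Δx|,|Δy|) = gcd(75,15) + gcd(1,22) + gcd(61,10) + gcd(15,17) = 15+1+1+1 = 18.
By Pick's theorem I = A − B/2 + 1 = 1426 − 18/2 + 1 = 1418.

1418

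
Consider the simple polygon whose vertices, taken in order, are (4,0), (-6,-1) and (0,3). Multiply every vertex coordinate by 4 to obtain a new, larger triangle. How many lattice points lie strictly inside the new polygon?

By the shoelace formula, twice the signed area is |[4·(-1) − (-6)·0] + [(-6)·3 − 0·(-1)] + [0·0 − 4·3]| = 34, so the area is 17.
Along each edge there are gcd(|Δx|,|Δy|)+1 lattice points, so counting each shared vertex once the boundary has gcd(10,1) + gcd(6,4) + gcd(4,3) = 1+2+1 = 4.
Scaling by 4 multiplies the area by 4² = 16 (so the new area is 272) and multiplies the boundary lattice-point count by 4, giving 16.
By Pick's theorem, the interior count of the dilated polygon is 272 − 16/2 + 1 = 265.

265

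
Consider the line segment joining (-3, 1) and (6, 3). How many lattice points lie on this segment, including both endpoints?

2

The number of lattice points on a segment between lattice points is gcd(|Δx|,|Δy|) + 1 = gcd(9,2) + 1 = 1 + 1 = 2.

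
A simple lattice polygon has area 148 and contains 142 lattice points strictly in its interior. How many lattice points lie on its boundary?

14

Pick's theorem gives A = I + B/2 − 1, so B = 2(A − I + 1) = 2(148 − 142 + 1) = 14.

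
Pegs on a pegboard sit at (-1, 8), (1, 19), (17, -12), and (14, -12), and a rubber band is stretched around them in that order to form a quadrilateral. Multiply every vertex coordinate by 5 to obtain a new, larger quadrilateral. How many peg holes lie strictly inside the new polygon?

3701

Using the shoelace formula, 2A = |[(-1)·19 − 1·8] + [1·(-12) − 17·19] + [17·(-12) − 14·(-12)] + [14·8 − (-1)·(-12)]| = 298, so the area is 149.
The number of boundary lattice points is Σ gcd(|Δx|,|Δy|) = gcd(2,11) + gcd(16,31) + gcd(3,0) + gcd(15,20) = 1+1+3+5 = 10.
Scaling by 5 multiplies the area by 5² = 25 (so the new area is 3725) and multiplies the boundary lattice-point count by 5, giving 50.
By Pick's theorem, the interior count of the dilated polygon is 3725 − 50/2 + 1 = 3701.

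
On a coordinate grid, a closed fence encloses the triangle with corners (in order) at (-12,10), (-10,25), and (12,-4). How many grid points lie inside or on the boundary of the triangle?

197

Using the shoelace formula, 2A = |[(-12)·25 − (-10)·10] + [(-10)·(-4) − 12·25] + [12·10 − (-12)·(-4)]| = 388, so the area is 194.
The number of boundary lattice points is Σ gcd(|Δx|,|Δy|) = gcd(2,15) + gcd(22,29) + gcd(24,14) = 1+1+2 = 4.
Pick's theorem gives I = A − B/2 + 1 = 194 − 4/2 + 1 = 193, so the closed region contains I + B = 193 + 4 = 197 lattice points.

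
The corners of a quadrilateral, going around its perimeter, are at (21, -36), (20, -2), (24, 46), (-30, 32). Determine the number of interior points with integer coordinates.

The shoelace formula gives twice the area as |[21·(-2) − 20·(-36)] + [20·46 − 24·(-2)] + [24·32 − (-30)·46] + [(-30)·(-36) − 21·32]| = 4202, so the area is 2101.
Summing gcd(|Δx|,|Δy|) over the edges gives the boundary count: gcd(1,34) + gcd(4,48) + gcd(54,14) + gcd(51,68) = 1+4+2+17 = 24.
By Pick's theorem A = I + B/2 − 1, so I = 2101 − 24/2 + 1 = 2090.

2090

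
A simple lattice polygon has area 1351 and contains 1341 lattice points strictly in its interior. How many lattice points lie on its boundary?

Pick's theorem gives A = I + B/2 − 1, so B = 2(A − I + 1) = 2(1351 − 1341 + 1) = 22.

22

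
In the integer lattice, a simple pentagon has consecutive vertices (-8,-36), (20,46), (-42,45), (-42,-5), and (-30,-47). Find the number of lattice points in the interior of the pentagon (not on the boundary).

By the shoelace formula, twice the signed area is |[(-8)·46 − 20·(-36)] + [20·45 − (-42)·46] + [(-42)·(-5) − (-42)·45] + [(-42)·(-47) − (-30)·(-5)] + [(-30)·(-36) − (-8)·(-47)]| = 7812, so the area is 3906.
Along each edge there are gcd(|Δx|,|Δy|)+1 lattice points, so counting each shared vertex once the boundary has gcd(28,82) + gcd(62,1) + gcd(0,50) + gcd(12,42) + gcd(22,11) = 2+1+50+6+11 = 70.
By Pick's theorem A = I + B/2 − 1, so I = 3906 − 70/2 + 1 = 3872.

3872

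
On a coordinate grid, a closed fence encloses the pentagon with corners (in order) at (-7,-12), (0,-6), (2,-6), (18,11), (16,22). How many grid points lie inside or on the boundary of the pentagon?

Using the shoelace formula, 2A = |[(-7)·(-6) − 0·(-12)] + [0·(-6) − 2·(-6)] + [2·11 − 18·(-6)] + [18·22 − 16·11] + [16·(-12) − (-7)·22]| = 366, so the area is 183.
Along each edge there are gcd(|Δx|,|Δy|)+1 lattice points, so counting each shared vertex once the boundary has gcd(7,6) + gcd(2,0) + gcd(16,17) + gcd(2,11) + gcd(23,34) = 1+2+1+1+1 = 6.
Pick's theorem gives I = A − B/2 + 1 = 183 − 6/2 + 1 = 181, so the closed region contains I + B = 181 + 6 = 187 lattice points.

187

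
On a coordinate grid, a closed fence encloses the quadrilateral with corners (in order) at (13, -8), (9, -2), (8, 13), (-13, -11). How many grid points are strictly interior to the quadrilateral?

251

By the shoelace formula, twice the signed area is |[13·(-2) − 9·(-8)] + [9·13 − 8·(-2)] + [8·(-11) − (-13)·13] + [(-13)·(-8) − 13·(-11)]| = 507, so the area is 507/2.
Along each edge there are gcd(|Δx|,|Δy|)+1 lattice points, so counting each shared vertex once the boundary has gcd(4,6) + gcd(1,15) + gcd(21,24) + gcd(26,3) = 2+1+3+1 = 7.
Pick's theorem gives I = A − B/2 + 1 = 507/2 − 7/2 + 1 = 251.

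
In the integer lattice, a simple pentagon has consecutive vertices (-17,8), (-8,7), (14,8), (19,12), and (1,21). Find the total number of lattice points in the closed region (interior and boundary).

The shoelace formula gives twice the area as |((-17)·7 − (-8)·8) + ((-8)·8 − 14·7) + (14·12 − 19·8) + (19·21 − 1·12) + (1·8 − (-17)·21)| = 551, so the area is 275.5.
Along each edge there are gcd(|Δx|,|Δy|)+1 lattice points, so counting each shared vertex once the boundary has gcd(9,1) + gcd(22,1) + gcd(5,4) + gcd(18,9) + gcd(18,13) = 1+1+1+9+1 = 13.
Pick's theorem gives I = A − B/2 + 1 = 275.5 − 13/2 + 1 = 270, so the closed region contains I + B = 270 + 13 = 283 lattice points.

283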